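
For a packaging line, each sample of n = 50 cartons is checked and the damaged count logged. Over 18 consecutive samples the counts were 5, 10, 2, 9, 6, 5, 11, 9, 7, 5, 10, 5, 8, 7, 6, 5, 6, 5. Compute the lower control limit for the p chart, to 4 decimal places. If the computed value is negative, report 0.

p̄ = Σdᵢ / (k·n) = 121 / (18 × 50) = 0.13444
LCL = p̄ − 3·√(p̄(1−p̄)/n) = 0.13444 − 3 × 0.04824 = -0.01028 → 0 (negative, so LCL = 0)

0.0000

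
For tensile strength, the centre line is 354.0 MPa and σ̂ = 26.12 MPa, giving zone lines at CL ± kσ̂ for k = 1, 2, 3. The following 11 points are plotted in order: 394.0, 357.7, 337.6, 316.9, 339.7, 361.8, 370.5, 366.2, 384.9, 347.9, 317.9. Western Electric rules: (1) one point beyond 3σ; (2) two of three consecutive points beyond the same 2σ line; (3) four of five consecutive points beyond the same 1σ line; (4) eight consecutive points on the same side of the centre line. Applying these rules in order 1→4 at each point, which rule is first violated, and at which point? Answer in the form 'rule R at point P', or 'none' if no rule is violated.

none

Zone of each point (C = within 1σ̂, B = 1σ̂–2σ̂, A = 2σ̂–3σ̂, * = beyond 3σ̂; sign = side of CL): 1:+B, 2:+C, 3:-C, 4:-B, 5:-C, 6:+C, 7:+C, 8:+C, 9:+B, 10:-C, 11:-B
No rule fires across all 11 points.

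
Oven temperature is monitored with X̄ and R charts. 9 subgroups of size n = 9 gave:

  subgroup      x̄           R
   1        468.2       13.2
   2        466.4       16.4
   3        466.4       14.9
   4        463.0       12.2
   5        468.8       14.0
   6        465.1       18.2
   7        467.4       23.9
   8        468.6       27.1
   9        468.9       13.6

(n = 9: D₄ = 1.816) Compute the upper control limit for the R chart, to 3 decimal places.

R̄ = (13.2 + 16.4 + 14.9 + 12.2 + 14.0 + 18.2 + 23.9 + 27.1 + 13.6) / 9 = 153.5000 / 9 = 17.0556
UCL_R = D₄·R̄ = 1.816 × 17.0556 = 30.9729

30.973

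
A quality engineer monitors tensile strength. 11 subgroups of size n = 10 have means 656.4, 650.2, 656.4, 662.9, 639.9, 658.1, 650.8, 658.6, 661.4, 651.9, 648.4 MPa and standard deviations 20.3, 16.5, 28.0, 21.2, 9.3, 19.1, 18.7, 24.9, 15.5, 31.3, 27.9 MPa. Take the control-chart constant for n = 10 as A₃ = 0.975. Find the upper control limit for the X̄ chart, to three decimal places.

674.717

X̄̄ = (656.4 + 650.2 + 656.4 + 662.9 + 639.9 + 658.1 + 650.8 + 658.6 + 661.4 + 651.9 + 648.4) / 11 = 654.0909
s̄ = (20.3 + 16.5 + 28.0 + 21.2 + 9.3 + 19.1 + 18.7 + 24.9 + 15.5 + 31.3 + 27.9) / 11 = 21.1545
UCL = X̄̄ + A₃·s̄ = 654.0909 + 0.975 × 21.1545 = 674.7166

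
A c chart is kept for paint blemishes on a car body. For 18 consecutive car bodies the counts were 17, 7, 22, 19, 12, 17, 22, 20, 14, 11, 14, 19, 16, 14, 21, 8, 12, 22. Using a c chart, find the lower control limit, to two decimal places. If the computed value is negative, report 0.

3.97

c̄ = (17 + 7 + 22 + 19 + 12 + 17 + 22 + 20 + 14 + 11 + 14 + 19 + 16 + 14 + 21 + 8 + 12 + 22) / 18 = 287 / 18 = 15.9444
LCL = c̄ − 3√c̄ = 15.9444 − 3 × 3.9930 = 3.9653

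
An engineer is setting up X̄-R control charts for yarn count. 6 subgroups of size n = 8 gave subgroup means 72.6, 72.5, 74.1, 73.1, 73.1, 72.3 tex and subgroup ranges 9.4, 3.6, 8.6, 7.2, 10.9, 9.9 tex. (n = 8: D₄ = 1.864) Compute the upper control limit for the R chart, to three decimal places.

R̄ = (9.4 + 3.6 + 8.6 + 7.2 + 10.9 + 9.9) / 6 = 49.6000 / 6 = 8.2667
UCL_R = D₄·R̄ = 1.864 × 8.2667 = 15.4091

15.409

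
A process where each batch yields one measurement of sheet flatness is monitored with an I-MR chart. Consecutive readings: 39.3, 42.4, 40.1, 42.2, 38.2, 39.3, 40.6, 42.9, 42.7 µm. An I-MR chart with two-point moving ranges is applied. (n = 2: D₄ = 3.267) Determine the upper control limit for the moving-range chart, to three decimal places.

6.697

Moving ranges: 3.1, 2.3, 2.1, 4.0, 1.1, 1.3, 2.3, 0.2; M̄R̄ = 16.4000 / 8 = 2.0500
UCL_MR = D₄·M̄R̄ = 3.267 × 2.0500 = 6.6973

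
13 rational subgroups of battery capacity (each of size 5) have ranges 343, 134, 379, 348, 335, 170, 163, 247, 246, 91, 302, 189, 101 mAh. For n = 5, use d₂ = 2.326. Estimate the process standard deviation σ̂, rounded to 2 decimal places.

R̄ = (343 + 134 + 379 + 348 + 335 + 170 + 163 + 247 + 246 + 91 + 302 + 189 + 101) / 13 = 234.4615
σ̂ = R̄ / d₂ = 234.4615 / 2.326 = 100.8003

100.80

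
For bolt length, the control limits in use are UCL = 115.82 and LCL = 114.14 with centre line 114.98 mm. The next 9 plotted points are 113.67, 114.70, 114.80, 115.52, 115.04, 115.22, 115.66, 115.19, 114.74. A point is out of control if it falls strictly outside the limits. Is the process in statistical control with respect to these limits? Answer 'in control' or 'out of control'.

out of control

Compare each point to [114.14, 115.82]: sample 1 = 113.67 < LCL.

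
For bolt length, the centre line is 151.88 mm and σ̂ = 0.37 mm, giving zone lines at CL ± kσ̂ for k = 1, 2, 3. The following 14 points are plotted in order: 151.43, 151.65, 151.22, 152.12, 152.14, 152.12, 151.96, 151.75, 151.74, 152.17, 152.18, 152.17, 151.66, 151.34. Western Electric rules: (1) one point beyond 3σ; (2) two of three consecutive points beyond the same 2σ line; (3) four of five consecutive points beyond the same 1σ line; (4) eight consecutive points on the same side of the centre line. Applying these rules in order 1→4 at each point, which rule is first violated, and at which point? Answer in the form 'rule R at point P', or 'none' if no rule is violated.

Zone of each point (C = within 1σ̂, B = 1σ̂–2σ̂, A = 2σ̂–3σ̂, * = beyond 3σ̂; sign = side of CL): 1:-B, 2:-C, 3:-B, 4:+C, 5:+C, 6:+C, 7:+C, 8:-C, 9:-C, 10:+C, 11:+C, 12:+C, 13:-C, 14:-B
No rule fires across all 14 points.

none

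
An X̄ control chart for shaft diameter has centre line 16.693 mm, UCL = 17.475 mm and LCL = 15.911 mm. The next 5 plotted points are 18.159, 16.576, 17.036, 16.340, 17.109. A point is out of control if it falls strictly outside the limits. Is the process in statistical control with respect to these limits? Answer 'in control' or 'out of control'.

Compare each point to [15.911, 17.475]: sample 1 = 18.159 > UCL.

out of control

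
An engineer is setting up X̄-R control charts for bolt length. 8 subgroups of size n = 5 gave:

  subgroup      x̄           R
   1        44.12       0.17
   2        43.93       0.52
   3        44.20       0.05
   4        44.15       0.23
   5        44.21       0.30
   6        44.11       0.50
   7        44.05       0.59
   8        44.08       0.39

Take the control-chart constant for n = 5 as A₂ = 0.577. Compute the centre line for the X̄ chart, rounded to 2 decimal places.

X̄̄ = (44.12 + 43.93 + 44.20 + 44.15 + 44.21 + 44.11 + 44.05 + 44.08) / 8 = 352.8500 / 8 = 44.1063
CL = X̄̄ = 44.1063

44.11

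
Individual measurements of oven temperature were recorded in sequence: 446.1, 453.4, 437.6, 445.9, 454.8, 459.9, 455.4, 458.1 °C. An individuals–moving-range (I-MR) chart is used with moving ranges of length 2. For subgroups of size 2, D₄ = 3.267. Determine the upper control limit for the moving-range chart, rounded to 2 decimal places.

Moving ranges: 7.3, 15.8, 8.3, 8.9, 5.1, 4.5, 2.7; M̄R̄ = 52.6000 / 7 = 7.5143
UCL_MR = D₄·M̄R̄ = 3.267 × 7.5143 = 24.5492

24.55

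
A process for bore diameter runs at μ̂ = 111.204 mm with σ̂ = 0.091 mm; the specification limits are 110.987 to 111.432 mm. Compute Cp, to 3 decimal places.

0.815

Cp = (USL − LSL) / (6σ̂) = (111.432 − 110.987) / (6 × 0.091) = 0.4450 / 0.5460 = 0.8150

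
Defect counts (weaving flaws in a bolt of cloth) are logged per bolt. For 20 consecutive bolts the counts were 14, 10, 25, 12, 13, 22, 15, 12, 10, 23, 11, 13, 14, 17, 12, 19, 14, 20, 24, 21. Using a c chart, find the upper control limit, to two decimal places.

c̄ = (14 + 10 + 25 + 12 + 13 + 22 + 15 + 12 + 10 + 23 + 11 + 13 + 14 + 17 + 12 + 19 + 14 + 20 + 24 + 21) / 20 = 321 / 20 = 16.0500
UCL = c̄ + 3√c̄ = 16.0500 + 3 × √16.0500 = 16.0500 + 3 × 4.0062 = 28.0687

28.07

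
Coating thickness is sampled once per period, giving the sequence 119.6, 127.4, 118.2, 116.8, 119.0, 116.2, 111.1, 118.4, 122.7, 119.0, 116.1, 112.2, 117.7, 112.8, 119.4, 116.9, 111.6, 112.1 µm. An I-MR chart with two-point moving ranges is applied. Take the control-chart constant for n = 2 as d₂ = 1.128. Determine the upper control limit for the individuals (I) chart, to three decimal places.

128.941

X̄ = (119.6 + 127.4 + 118.2 + 116.8 + 119.0 + 116.2 + 111.1 + 118.4 + 122.7 + 119.0 + 116.1 + 112.2 + 117.7 + 112.8 + 119.4 + 116.9 + 111.6 + 112.1) / 18 = 117.0667
Moving ranges: 7.8, 9.2, 1.4, 2.2, 2.8, 5.1, 7.3, 4.3, 3.7, 2.9, 3.9, 5.5, 4.9, 6.6, 2.5, 5.3, 0.5; M̄R̄ = 75.9000 / 17 = 4.4647
UCL = X̄ + 3·M̄R̄/d₂ = 117.0667 + 3 × 4.4647 / 1.128 = 128.9409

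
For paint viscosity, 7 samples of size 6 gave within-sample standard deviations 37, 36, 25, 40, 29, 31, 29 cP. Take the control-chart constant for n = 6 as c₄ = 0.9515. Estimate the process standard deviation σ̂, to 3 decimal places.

s̄ = (37 + 36 + 25 + 40 + 29 + 31 + 29) / 7 = 32.4286
σ̂ = s̄ / c₄ = 32.4286 / 0.9515 = 34.0815

34.082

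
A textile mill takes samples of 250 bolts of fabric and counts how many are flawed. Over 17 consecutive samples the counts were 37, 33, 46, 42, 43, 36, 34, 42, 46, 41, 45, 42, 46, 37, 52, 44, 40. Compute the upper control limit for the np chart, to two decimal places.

59.18

p̄ = Σdᵢ / (k·n) = 706 / (17 × 250) = 0.16612
UCL = np̄ + 3·√(np̄(1−p̄)) = 41.5294 + 3 × √(41.5294×0.83388) = 41.5294 + 3 × 5.8848 = 59.1838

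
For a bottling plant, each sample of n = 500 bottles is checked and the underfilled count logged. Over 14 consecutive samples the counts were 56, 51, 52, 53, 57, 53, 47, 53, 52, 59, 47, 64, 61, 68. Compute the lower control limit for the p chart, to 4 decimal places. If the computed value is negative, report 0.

0.0684

p̄ = Σdᵢ / (k·n) = 773 / (14 × 500) = 0.11043
LCL = p̄ − 3·√(p̄(1−p̄)/n) = 0.11043 − 3 × 0.01402 = 0.06838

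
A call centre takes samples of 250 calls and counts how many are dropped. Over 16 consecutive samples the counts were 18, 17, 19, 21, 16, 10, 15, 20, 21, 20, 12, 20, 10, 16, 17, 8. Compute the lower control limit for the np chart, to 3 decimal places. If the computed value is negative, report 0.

4.556

p̄ = Σdᵢ / (k·n) = 260 / (16 × 250) = 0.06500
LCL = np̄ − 3·√(np̄(1−p̄)) = 16.2500 − 3 × 3.8979 = 4.5563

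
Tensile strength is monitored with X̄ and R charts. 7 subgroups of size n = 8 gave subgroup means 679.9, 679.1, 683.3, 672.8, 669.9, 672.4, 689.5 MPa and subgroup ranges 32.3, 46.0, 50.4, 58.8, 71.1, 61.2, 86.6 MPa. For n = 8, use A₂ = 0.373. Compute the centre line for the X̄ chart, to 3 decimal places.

678.129

X̄̄ = (679.9 + 679.1 + 683.3 + 672.8 + 669.9 + 672.4 + 689.5) / 7 = 4746.9000 / 7 = 678.1286
CL = X̄̄ = 678.1286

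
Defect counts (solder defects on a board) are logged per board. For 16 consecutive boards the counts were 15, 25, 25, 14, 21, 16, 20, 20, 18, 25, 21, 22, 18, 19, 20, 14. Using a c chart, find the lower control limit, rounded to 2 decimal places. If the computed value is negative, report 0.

6.29

c̄ = (15 + 25 + 25 + 14 + 21 + 16 + 20 + 20 + 18 + 25 + 21 + 22 + 18 + 19 + 20 + 14) / 16 = 313 / 16 = 19.5625
LCL = c̄ − 3√c̄ = 19.5625 − 3 × 4.4230 = 6.2936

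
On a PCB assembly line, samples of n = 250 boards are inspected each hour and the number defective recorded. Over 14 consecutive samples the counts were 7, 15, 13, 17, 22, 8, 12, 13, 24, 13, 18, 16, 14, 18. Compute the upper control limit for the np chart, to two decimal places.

p̄ = Σdᵢ / (k·n) = 210 / (14 × 250) = 0.06000
UCL = np̄ + 3·√(np̄(1−p̄)) = 15.0000 + 3 × √(15.0000×0.94000) = 15.0000 + 3 × 3.7550 = 26.2650

26.26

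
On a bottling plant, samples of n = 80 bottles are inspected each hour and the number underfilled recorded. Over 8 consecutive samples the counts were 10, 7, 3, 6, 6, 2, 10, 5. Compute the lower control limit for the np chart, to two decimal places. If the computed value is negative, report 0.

p̄ = Σdᵢ / (k·n) = 49 / (8 × 80) = 0.07656
LCL = np̄ − 3·√(np̄(1−p̄)) = 6.1250 − 3 × 2.3782 = -1.0097 → 0 (negative, so LCL = 0)

0.00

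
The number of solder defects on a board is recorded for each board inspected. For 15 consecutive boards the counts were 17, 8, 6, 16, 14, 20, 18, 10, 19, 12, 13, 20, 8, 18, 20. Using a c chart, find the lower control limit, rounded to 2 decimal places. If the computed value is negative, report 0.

3.14

c̄ = (17 + 8 + 6 + 16 + 14 + 20 + 18 + 10 + 19 + 12 + 13 + 20 + 8 + 18 + 20) / 15 = 219 / 15 = 14.6000
LCL = c̄ − 3√c̄ = 14.6000 − 3 × 3.8210 = 3.1370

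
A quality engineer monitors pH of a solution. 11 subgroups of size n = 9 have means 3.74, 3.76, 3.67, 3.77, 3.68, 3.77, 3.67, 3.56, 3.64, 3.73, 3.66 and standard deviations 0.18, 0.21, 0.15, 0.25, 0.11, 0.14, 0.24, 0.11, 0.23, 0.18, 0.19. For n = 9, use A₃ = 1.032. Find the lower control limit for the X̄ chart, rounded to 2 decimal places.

X̄̄ = (3.74 + 3.76 + 3.67 + 3.77 + 3.68 + 3.77 + 3.67 + 3.56 + 3.64 + 3.73 + 3.66) / 11 = 3.6955
s̄ = (0.18 + 0.21 + 0.15 + 0.25 + 0.11 + 0.14 + 0.24 + 0.11 + 0.23 + 0.18 + 0.19) / 11 = 0.1809
LCL = X̄̄ − A₃·s̄ = 3.6955 − 1.032 × 0.1809 = 3.5088

3.51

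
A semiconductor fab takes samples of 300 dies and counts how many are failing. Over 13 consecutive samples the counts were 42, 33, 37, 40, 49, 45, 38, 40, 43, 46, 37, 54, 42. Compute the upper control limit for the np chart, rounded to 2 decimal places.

p̄ = Σdᵢ / (k·n) = 546 / (13 × 300) = 0.14000
UCL = np̄ + 3·√(np̄(1−p̄)) = 42.0000 + 3 × √(42.0000×0.86000) = 42.0000 + 3 × 6.0100 = 60.0300

60.03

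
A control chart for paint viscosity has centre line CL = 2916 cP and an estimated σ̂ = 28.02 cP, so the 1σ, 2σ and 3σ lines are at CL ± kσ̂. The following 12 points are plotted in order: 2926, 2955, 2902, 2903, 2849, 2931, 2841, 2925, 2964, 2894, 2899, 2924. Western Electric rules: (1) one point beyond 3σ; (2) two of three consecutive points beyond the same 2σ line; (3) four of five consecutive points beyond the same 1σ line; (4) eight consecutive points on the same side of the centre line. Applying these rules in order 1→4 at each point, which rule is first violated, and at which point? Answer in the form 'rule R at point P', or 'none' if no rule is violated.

Zone of each point (C = within 1σ̂, B = 1σ̂–2σ̂, A = 2σ̂–3σ̂, * = beyond 3σ̂; sign = side of CL): 1:+C, 2:+B, 3:-C, 4:-C, 5:-A, 6:+C, 7:-A, 8:+C, 9:+B, 10:-C, 11:-C, 12:+C
Rule 2 (two of three consecutive points beyond the same 2σ limit) is satisfied at point 7.

rule 2 at point 7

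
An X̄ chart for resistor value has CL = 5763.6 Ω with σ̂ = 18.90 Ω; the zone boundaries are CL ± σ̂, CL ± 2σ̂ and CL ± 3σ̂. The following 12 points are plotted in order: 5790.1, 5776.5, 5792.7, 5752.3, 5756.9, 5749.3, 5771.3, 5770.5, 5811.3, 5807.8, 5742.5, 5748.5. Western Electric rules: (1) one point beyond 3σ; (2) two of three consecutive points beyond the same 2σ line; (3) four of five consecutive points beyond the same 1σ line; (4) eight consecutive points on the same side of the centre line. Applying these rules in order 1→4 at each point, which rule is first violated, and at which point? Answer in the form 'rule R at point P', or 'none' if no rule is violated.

rule 2 at point 10

Zone of each point (C = within 1σ̂, B = 1σ̂–2σ̂, A = 2σ̂–3σ̂, * = beyond 3σ̂; sign = side of CL): 1:+B, 2:+C, 3:+B, 4:-C, 5:-C, 6:-C, 7:+C, 8:+C, 9:+A, 10:+A, 11:-B, 12:-C
Rule 2 (two of three consecutive points beyond the same 2σ limit) is satisfied at point 10.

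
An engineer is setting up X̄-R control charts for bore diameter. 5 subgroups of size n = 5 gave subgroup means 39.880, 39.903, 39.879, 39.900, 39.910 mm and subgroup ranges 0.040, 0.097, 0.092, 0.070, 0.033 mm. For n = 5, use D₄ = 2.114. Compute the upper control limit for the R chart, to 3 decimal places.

0.140

R̄ = (0.040 + 0.097 + 0.092 + 0.070 + 0.033) / 5 = 0.3320 / 5 = 0.0664
UCL_R = D₄·R̄ = 2.114 × 0.0664 = 0.1404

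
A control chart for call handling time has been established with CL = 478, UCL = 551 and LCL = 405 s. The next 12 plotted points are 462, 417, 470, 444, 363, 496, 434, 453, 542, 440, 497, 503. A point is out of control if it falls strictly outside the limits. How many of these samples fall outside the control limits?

Compare each point to [405, 551]: sample 5 = 363 < LCL.

1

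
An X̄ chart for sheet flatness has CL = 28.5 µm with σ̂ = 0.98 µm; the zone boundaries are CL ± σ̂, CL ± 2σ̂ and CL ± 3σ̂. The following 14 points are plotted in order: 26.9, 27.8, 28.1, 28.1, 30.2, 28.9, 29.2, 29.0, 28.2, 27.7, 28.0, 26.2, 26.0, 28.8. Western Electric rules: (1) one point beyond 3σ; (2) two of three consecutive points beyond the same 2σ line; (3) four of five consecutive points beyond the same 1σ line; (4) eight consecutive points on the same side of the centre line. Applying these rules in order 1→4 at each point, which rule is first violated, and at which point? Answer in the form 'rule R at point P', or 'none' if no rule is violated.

rule 2 at point 13

Zone of each point (C = within 1σ̂, B = 1σ̂–2σ̂, A = 2σ̂–3σ̂, * = beyond 3σ̂; sign = side of CL): 1:-B, 2:-C, 3:-C, 4:-C, 5:+B, 6:+C, 7:+C, 8:+C, 9:-C, 10:-C, 11:-C, 12:-A, 13:-A, 14:+C
Rule 2 (two of three consecutive points beyond the same 2σ limit) is satisfied at point 13.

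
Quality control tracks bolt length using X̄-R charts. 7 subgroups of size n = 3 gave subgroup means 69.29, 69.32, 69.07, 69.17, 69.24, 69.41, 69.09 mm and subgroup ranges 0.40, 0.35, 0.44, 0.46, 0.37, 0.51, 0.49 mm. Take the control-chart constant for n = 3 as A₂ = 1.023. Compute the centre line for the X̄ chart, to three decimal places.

69.227

X̄̄ = (69.29 + 69.32 + 69.07 + 69.17 + 69.24 + 69.41 + 69.09) / 7 = 484.5900 / 7 = 69.2271
CL = X̄̄ = 69.2271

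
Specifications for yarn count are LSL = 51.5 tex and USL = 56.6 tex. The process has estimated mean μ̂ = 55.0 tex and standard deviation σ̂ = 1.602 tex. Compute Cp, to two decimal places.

0.53

Cp = (USL − LSL) / (6σ̂) = (56.6 − 51.5) / (6 × 1.602) = 5.1000 / 9.6120 = 0.5306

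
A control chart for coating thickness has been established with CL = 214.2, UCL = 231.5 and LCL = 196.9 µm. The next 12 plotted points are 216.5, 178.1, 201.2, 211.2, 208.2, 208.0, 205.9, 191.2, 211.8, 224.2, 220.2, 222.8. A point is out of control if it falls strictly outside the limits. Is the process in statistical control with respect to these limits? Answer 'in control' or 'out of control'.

out of control

Compare each point to [196.9, 231.5]: sample 2 = 178.1 < LCL; sample 8 = 191.2 < LCL.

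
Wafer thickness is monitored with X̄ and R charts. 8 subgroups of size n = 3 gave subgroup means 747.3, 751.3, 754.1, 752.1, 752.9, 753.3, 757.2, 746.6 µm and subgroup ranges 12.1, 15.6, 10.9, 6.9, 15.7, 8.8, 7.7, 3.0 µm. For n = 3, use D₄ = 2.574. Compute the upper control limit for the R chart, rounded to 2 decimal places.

R̄ = (12.1 + 15.6 + 10.9 + 6.9 + 15.7 + 8.8 + 7.7 + 3.0) / 8 = 80.7000 / 8 = 10.0875
UCL_R = D₄·R̄ = 2.574 × 10.0875 = 25.9652

25.97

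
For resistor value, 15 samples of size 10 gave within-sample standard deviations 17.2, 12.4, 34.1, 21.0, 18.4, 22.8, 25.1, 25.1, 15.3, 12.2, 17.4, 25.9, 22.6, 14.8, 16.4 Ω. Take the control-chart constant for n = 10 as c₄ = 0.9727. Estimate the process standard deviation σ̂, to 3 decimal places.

20.609

s̄ = (17.2 + 12.4 + 34.1 + 21.0 + 18.4 + 22.8 + 25.1 + 25.1 + 15.3 + 12.2 + 17.4 + 25.9 + 22.6 + 14.8 + 16.4) / 15 = 20.0467
σ̂ = s̄ / c₄ = 20.0467 / 0.9727 = 20.6093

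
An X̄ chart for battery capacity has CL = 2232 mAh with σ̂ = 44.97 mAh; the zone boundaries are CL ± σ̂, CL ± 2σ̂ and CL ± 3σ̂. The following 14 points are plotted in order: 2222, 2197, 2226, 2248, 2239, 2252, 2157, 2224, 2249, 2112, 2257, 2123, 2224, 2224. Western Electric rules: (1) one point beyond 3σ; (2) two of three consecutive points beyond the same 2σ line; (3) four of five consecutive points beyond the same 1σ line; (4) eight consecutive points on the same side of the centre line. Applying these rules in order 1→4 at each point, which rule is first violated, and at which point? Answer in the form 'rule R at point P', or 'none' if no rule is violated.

Zone of each point (C = within 1σ̂, B = 1σ̂–2σ̂, A = 2σ̂–3σ̂, * = beyond 3σ̂; sign = side of CL): 1:-C, 2:-C, 3:-C, 4:+C, 5:+C, 6:+C, 7:-B, 8:-C, 9:+C, 10:-A, 11:+C, 12:-A, 13:-C, 14:-C
Rule 2 (two of three consecutive points beyond the same 2σ limit) is satisfied at point 12.

rule 2 at point 12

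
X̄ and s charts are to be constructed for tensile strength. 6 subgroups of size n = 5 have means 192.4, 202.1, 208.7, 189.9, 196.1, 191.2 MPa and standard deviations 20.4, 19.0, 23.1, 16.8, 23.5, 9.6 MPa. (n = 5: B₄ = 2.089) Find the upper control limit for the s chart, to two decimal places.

39.13

s̄ = (20.4 + 19.0 + 23.1 + 16.8 + 23.5 + 9.6) / 6 = 18.7333
UCL_s = B₄·s̄ = 2.089 × 18.7333 = 39.1339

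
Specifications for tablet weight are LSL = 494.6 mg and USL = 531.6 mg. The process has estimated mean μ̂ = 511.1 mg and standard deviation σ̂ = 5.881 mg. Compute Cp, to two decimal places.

1.05

Cp = (USL − LSL) / (6σ̂) = (531.6 − 494.6) / (6 × 5.881) = 37.0000 / 35.2860 = 1.0486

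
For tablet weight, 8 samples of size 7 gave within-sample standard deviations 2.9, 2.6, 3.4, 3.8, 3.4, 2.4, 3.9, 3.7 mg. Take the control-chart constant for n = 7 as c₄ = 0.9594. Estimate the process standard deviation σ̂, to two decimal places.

3.40

s̄ = (2.9 + 2.6 + 3.4 + 3.8 + 3.4 + 2.4 + 3.9 + 3.7) / 8 = 3.2625
σ̂ = s̄ / c₄ = 3.2625 / 0.9594 = 3.4006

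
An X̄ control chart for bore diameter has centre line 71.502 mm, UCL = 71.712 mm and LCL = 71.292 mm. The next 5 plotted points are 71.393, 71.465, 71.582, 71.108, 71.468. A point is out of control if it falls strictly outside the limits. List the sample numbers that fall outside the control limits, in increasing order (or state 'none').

Compare each point to [71.292, 71.712]: sample 4 = 71.108 < LCL.

4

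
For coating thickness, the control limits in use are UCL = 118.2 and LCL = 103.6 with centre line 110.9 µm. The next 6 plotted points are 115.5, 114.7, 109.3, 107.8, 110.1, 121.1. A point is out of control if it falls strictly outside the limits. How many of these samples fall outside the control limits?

Compare each point to [103.6, 118.2]: sample 6 = 121.1 > UCL.

1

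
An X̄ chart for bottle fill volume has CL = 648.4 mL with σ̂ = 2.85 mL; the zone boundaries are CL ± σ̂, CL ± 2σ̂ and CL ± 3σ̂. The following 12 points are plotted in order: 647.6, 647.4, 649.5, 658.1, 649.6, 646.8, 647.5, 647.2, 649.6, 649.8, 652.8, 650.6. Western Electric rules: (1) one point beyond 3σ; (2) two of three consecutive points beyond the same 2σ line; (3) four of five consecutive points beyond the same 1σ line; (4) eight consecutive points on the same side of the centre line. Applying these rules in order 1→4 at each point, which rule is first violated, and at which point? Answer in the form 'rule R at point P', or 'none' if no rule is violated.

rule 1 at point 4

Zone of each point (C = within 1σ̂, B = 1σ̂–2σ̂, A = 2σ̂–3σ̂, * = beyond 3σ̂; sign = side of CL): 1:-C, 2:-C, 3:+C, 4:+*, 5:+C, 6:-C, 7:-C, 8:-C, 9:+C, 10:+C, 11:+B, 12:+C
Rule 1 (one point beyond the 3σ limits) is satisfied at point 4.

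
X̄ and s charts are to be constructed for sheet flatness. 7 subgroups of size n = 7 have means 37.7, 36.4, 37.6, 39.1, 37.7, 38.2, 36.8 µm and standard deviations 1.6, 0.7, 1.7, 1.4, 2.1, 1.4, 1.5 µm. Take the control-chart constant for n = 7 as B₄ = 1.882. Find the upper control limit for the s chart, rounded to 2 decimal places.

2.80

s̄ = (1.6 + 0.7 + 1.7 + 1.4 + 2.1 + 1.4 + 1.5) / 7 = 1.4857
UCL_s = B₄·s̄ = 1.882 × 1.4857 = 2.7961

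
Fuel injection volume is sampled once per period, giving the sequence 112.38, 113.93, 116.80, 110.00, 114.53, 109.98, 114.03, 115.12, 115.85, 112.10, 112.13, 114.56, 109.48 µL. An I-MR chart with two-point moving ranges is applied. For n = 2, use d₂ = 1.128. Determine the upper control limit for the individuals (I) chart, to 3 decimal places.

X̄ = (112.38 + 113.93 + 116.80 + 110.00 + 114.53 + 109.98 + 114.03 + 115.12 + 115.85 + 112.10 + 112.13 + 114.56 + 109.48) / 13 = 113.1454
Moving ranges: 1.55, 2.87, 6.80, 4.53, 4.55, 4.05, 1.09, 0.73, 3.75, 0.03, 2.43, 5.08; M̄R̄ = 37.4600 / 12 = 3.1217
UCL = X̄ + 3·M̄R̄/d₂ = 113.1454 + 3 × 3.1217 / 1.128 = 121.4477

121.448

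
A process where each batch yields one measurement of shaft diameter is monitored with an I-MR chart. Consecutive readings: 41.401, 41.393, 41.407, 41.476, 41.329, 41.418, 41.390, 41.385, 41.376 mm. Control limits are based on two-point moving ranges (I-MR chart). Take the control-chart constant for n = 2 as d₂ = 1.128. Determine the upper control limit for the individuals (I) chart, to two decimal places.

41.52

X̄ = (41.401 + 41.393 + 41.407 + 41.476 + 41.329 + 41.418 + 41.390 + 41.385 + 41.376) / 9 = 41.3972
Moving ranges: 0.008, 0.014, 0.069, 0.147, 0.089, 0.028, 0.005, 0.009; M̄R̄ = 0.3690 / 8 = 0.0461
UCL = X̄ + 3·M̄R̄/d₂ = 41.3972 + 3 × 0.0461 / 1.128 = 41.5199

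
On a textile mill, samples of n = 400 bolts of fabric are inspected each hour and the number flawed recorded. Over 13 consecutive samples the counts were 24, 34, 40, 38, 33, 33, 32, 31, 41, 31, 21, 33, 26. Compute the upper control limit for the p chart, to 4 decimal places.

0.1209

p̄ = Σdᵢ / (k·n) = 417 / (13 × 400) = 0.08019
UCL = p̄ + 3·√(p̄(1−p̄)/n) = 0.08019 + 3 × √(0.08019×0.91981/400) = 0.08019 + 3 × 0.01358 = 0.12093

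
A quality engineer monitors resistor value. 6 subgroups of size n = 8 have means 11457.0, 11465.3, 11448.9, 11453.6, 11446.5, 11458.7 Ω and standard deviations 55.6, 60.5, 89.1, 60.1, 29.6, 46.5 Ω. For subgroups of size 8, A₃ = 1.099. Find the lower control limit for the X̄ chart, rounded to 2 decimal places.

X̄̄ = (11457.0 + 11465.3 + 11448.9 + 11453.6 + 11446.5 + 11458.7) / 6 = 11455.0000
s̄ = (55.6 + 60.5 + 89.1 + 60.1 + 29.6 + 46.5) / 6 = 56.9000
LCL = X̄̄ − A₃·s̄ = 11455.0000 − 1.099 × 56.9000 = 11392.4669

11392.47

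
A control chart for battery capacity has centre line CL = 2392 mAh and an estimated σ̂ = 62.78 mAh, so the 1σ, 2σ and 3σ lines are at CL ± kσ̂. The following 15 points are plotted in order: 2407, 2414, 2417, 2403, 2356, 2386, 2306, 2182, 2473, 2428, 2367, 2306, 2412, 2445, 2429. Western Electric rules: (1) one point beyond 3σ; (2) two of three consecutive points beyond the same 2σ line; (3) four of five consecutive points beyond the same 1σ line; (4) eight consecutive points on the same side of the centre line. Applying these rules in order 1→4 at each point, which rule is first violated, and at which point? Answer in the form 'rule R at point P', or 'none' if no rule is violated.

rule 1 at point 8

Zone of each point (C = within 1σ̂, B = 1σ̂–2σ̂, A = 2σ̂–3σ̂, * = beyond 3σ̂; sign = side of CL): 1:+C, 2:+C, 3:+C, 4:+C, 5:-C, 6:-C, 7:-B, 8:-*, 9:+B, 10:+C, 11:-C, 12:-B, 13:+C, 14:+C, 15:+C
Rule 1 (one point beyond the 3σ limits) is satisfied at point 8.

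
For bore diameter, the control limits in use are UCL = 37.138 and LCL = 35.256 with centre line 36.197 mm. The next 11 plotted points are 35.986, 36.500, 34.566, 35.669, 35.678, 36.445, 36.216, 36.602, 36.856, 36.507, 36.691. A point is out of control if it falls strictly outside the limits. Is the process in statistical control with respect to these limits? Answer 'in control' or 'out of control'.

Compare each point to [35.256, 37.138]: sample 3 = 34.566 < LCL.

out of control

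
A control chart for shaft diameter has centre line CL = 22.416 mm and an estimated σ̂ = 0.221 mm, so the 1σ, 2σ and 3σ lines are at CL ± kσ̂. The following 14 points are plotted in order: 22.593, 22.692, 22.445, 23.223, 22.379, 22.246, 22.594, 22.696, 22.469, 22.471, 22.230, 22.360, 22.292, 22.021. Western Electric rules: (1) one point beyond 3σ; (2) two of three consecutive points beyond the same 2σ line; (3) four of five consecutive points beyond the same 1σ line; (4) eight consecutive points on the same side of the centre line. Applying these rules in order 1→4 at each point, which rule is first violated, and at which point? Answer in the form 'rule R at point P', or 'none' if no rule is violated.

rule 1 at point 4

Zone of each point (C = within 1σ̂, B = 1σ̂–2σ̂, A = 2σ̂–3σ̂, * = beyond 3σ̂; sign = side of CL): 1:+C, 2:+B, 3:+C, 4:+*, 5:-C, 6:-C, 7:+C, 8:+B, 9:+C, 10:+C, 11:-C, 12:-C, 13:-C, 14:-B
Rule 1 (one point beyond the 3σ limits) is satisfied at point 4.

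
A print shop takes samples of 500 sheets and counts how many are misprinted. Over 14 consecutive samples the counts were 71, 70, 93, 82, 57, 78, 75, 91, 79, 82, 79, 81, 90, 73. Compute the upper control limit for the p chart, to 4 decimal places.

0.2061

p̄ = Σdᵢ / (k·n) = 1101 / (14 × 500) = 0.15729
UCL = p̄ + 3·√(p̄(1−p̄)/n) = 0.15729 + 3 × √(0.15729×0.84271/500) = 0.15729 + 3 × 0.01628 = 0.20613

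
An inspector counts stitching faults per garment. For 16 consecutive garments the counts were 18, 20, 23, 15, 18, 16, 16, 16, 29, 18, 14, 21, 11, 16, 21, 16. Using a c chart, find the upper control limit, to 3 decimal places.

c̄ = (18 + 20 + 23 + 15 + 18 + 16 + 16 + 16 + 29 + 18 + 14 + 21 + 11 + 16 + 21 + 16) / 16 = 288 / 16 = 18.0000
UCL = c̄ + 3√c̄ = 18.0000 + 3 × √18.0000 = 18.0000 + 3 × 4.2426 = 30.7279

30.728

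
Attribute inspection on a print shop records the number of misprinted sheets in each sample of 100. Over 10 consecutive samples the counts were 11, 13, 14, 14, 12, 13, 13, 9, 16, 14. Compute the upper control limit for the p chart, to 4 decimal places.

p̄ = Σdᵢ / (k·n) = 129 / (10 × 100) = 0.12900
UCL = p̄ + 3·√(p̄(1−p̄)/n) = 0.12900 + 3 × √(0.12900×0.87100/100) = 0.12900 + 3 × 0.03352 = 0.22956

0.2296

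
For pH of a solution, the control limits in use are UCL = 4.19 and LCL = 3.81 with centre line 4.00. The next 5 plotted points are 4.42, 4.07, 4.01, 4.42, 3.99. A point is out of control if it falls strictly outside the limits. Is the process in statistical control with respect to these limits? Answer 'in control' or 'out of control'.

out of control

Compare each point to [3.81, 4.19]: sample 1 = 4.42 > UCL; sample 4 = 4.42 > UCL.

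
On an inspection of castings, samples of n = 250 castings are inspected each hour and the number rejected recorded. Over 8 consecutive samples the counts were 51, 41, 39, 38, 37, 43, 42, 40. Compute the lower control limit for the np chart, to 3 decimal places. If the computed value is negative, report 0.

p̄ = Σdᵢ / (k·n) = 331 / (8 × 250) = 0.16550
LCL = np̄ − 3·√(np̄(1−p̄)) = 41.3750 − 3 × 5.8760 = 23.7470

23.747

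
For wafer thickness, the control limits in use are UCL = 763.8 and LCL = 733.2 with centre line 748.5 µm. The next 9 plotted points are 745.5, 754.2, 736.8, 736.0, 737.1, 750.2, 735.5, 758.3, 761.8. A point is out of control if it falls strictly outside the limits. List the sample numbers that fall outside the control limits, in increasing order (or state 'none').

none

All 9 points lie within [733.2, 763.8].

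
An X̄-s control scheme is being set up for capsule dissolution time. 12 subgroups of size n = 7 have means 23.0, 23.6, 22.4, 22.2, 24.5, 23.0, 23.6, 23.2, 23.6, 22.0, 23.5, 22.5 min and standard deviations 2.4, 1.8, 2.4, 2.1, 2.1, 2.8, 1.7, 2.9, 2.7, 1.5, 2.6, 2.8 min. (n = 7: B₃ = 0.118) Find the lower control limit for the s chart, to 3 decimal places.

0.273

s̄ = (2.4 + 1.8 + 2.4 + 2.1 + 2.1 + 2.8 + 1.7 + 2.9 + 2.7 + 1.5 + 2.6 + 2.8) / 12 = 2.3167
LCL_s = B₃·s̄ = 0.118 × 2.3167 = 0.2734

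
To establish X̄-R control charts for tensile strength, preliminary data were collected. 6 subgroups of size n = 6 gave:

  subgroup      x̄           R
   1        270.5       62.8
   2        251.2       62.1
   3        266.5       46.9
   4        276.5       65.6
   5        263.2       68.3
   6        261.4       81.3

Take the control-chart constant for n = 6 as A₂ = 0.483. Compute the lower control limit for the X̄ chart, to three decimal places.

X̄̄ = (270.5 + 251.2 + 266.5 + 276.5 + 263.2 + 261.4) / 6 = 1589.3000 / 6 = 264.8833
R̄ = (62.8 + 62.1 + 46.9 + 65.6 + 68.3 + 81.3) / 6 = 387.0000 / 6 = 64.5000
LCL = X̄̄ − A₂·R̄ = 264.8833 − 0.483 × 64.5000 = 233.7298

233.730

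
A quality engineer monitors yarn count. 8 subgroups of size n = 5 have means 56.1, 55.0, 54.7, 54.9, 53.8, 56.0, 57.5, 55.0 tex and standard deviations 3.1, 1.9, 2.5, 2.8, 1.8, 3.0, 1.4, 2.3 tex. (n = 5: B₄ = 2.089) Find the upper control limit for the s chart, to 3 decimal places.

4.909

s̄ = (3.1 + 1.9 + 2.5 + 2.8 + 1.8 + 3.0 + 1.4 + 2.3) / 8 = 2.3500
UCL_s = B₄·s̄ = 2.089 × 2.3500 = 4.9092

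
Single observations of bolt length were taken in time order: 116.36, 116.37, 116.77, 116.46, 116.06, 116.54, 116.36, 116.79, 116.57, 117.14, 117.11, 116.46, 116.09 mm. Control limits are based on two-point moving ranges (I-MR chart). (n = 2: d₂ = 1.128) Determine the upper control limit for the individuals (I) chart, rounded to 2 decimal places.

X̄ = (116.36 + 116.37 + 116.77 + 116.46 + 116.06 + 116.54 + 116.36 + 116.79 + 116.57 + 117.14 + 117.11 + 116.46 + 116.09) / 13 = 116.5446
Moving ranges: 0.01, 0.40, 0.31, 0.40, 0.48, 0.18, 0.43, 0.22, 0.57, 0.03, 0.65, 0.37; M̄R̄ = 4.0500 / 12 = 0.3375
UCL = X̄ + 3·M̄R̄/d₂ = 116.5446 + 3 × 0.3375 / 1.128 = 117.4422

117.44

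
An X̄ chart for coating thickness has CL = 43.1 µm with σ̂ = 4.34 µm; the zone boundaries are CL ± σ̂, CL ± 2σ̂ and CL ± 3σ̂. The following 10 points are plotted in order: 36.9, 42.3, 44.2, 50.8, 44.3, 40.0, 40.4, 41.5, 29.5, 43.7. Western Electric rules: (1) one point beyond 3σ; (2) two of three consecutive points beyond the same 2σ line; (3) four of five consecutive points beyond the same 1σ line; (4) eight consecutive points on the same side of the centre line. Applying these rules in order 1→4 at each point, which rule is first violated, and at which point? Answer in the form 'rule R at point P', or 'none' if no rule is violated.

Zone of each point (C = within 1σ̂, B = 1σ̂–2σ̂, A = 2σ̂–3σ̂, * = beyond 3σ̂; sign = side of CL): 1:-B, 2:-C, 3:+C, 4:+B, 5:+C, 6:-C, 7:-C, 8:-C, 9:-*, 10:+C
Rule 1 (one point beyond the 3σ limits) is satisfied at point 9.

rule 1 at point 9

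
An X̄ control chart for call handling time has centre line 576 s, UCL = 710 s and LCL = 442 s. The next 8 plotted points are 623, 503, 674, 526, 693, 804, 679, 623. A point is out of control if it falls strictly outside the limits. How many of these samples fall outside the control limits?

1

Compare each point to [442, 710]: sample 6 = 804 > UCL.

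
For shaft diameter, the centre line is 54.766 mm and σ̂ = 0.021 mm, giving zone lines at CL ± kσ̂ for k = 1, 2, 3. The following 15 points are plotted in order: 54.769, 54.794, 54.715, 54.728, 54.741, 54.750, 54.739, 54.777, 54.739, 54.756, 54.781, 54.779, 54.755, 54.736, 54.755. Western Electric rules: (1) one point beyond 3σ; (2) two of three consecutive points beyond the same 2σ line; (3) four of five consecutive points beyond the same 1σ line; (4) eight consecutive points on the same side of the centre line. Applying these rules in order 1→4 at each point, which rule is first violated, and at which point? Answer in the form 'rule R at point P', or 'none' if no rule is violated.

rule 3 at point 7

Zone of each point (C = within 1σ̂, B = 1σ̂–2σ̂, A = 2σ̂–3σ̂, * = beyond 3σ̂; sign = side of CL): 1:+C, 2:+B, 3:-A, 4:-B, 5:-B, 6:-C, 7:-B, 8:+C, 9:-B, 10:-C, 11:+C, 12:+C, 13:-C, 14:-B, 15:-C
Rule 3 (four of five consecutive points beyond the same 1σ limit) is satisfied at point 7.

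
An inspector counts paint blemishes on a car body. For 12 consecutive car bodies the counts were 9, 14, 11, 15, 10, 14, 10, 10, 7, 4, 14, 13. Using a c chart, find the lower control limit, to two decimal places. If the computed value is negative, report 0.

c̄ = (9 + 14 + 11 + 15 + 10 + 14 + 10 + 10 + 7 + 4 + 14 + 13) / 12 = 131 / 12 = 10.9167
LCL = c̄ − 3√c̄ = 10.9167 − 3 × 3.3040 = 1.0046

1.00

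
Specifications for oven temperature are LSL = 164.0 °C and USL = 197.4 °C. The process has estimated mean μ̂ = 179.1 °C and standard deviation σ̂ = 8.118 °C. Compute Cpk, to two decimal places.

Cpu = (USL − μ̂) / (3σ̂) = (197.4 − 179.1) / (3 × 8.118) = 0.7514; Cpl = (μ̂ − LSL) / (3σ̂) = (179.1 − 164.0) / (3 × 8.118) = 0.6200; Cpk = min(Cpu, Cpl) = 0.6200

0.62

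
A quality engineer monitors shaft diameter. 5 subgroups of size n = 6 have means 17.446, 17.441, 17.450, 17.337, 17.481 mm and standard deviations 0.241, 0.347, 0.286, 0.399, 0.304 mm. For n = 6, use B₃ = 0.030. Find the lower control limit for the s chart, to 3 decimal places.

s̄ = (0.241 + 0.347 + 0.286 + 0.399 + 0.304) / 5 = 0.3154
LCL_s = B₃·s̄ = 0.030 × 0.3154 = 0.0095

0.009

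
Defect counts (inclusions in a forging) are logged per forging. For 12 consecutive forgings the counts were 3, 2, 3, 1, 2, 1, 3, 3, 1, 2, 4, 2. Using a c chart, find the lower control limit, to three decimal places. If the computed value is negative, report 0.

c̄ = (3 + 2 + 3 + 1 + 2 + 1 + 3 + 3 + 1 + 2 + 4 + 2) / 12 = 27 / 12 = 2.2500
LCL = c̄ − 3√c̄ = 2.2500 − 3 × 1.5000 = -2.2500 → 0 (cannot be negative)

0.000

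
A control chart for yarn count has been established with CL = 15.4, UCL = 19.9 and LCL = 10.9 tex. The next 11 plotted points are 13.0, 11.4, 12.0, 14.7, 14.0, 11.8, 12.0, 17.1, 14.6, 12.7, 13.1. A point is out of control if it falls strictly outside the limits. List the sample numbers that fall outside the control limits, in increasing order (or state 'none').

none

All 11 points lie within [10.9, 19.9].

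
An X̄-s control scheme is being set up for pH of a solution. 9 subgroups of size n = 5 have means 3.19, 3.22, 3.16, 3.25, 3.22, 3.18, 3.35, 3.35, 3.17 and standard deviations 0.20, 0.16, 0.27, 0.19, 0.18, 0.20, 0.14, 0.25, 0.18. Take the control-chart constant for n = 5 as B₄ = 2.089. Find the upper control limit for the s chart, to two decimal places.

0.41

s̄ = (0.20 + 0.16 + 0.27 + 0.19 + 0.18 + 0.20 + 0.14 + 0.25 + 0.18) / 9 = 0.1967
UCL_s = B₄·s̄ = 2.089 × 0.1967 = 0.4108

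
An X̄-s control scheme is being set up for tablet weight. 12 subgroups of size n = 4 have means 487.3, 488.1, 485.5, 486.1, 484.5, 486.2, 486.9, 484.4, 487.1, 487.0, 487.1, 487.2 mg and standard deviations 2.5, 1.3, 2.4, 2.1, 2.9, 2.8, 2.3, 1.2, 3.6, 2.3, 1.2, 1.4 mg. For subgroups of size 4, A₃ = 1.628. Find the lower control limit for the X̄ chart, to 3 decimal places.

482.923

X̄̄ = (487.3 + 488.1 + 485.5 + 486.1 + 484.5 + 486.2 + 486.9 + 484.4 + 487.1 + 487.0 + 487.1 + 487.2) / 12 = 486.4500
s̄ = (2.5 + 1.3 + 2.4 + 2.1 + 2.9 + 2.8 + 2.3 + 1.2 + 3.6 + 2.3 + 1.2 + 1.4) / 12 = 2.1667
LCL = X̄̄ − A₃·s̄ = 486.4500 − 1.628 × 2.1667 = 482.9227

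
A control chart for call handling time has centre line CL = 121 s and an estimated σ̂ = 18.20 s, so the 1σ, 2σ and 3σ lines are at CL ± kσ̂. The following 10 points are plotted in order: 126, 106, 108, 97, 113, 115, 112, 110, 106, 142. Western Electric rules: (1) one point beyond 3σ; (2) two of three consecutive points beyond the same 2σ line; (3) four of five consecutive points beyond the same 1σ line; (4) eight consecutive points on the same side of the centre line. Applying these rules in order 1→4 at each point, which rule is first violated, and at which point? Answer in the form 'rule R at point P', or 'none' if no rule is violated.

Zone of each point (C = within 1σ̂, B = 1σ̂–2σ̂, A = 2σ̂–3σ̂, * = beyond 3σ̂; sign = side of CL): 1:+C, 2:-C, 3:-C, 4:-B, 5:-C, 6:-C, 7:-C, 8:-C, 9:-C, 10:+B
Rule 4 (eight consecutive points on the same side of the centre line) is satisfied at point 9.

rule 4 at point 9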